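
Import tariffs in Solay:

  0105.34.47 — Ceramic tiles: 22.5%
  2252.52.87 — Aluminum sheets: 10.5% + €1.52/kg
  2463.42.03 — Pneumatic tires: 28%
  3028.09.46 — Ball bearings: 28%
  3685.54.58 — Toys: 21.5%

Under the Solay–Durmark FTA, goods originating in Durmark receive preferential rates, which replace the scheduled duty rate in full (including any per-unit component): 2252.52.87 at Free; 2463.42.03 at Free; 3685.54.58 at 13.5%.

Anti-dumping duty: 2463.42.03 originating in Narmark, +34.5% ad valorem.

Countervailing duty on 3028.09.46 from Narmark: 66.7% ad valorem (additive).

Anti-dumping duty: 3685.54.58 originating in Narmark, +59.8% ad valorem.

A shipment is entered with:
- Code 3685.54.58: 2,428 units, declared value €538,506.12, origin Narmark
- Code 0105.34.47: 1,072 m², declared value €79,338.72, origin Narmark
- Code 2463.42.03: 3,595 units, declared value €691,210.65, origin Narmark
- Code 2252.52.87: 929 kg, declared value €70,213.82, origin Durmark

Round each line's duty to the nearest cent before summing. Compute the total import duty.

Line 1 (3685.54.58, Narmark, 2,428 units, €538,506.12):
Base rate for 3685.54.58 is 21.5%.
3685.54.58 has an FTA preferential rate, but origin Narmark is not Durmark; base rate stands.
Additional duty on 3685.54.58 from Narmark: +59.8%. Applied ad valorem rate: 21.5% + 59.8% = 81.3%.
Duty = €538,506.12 × 81.3% = €437,805.48.
Line 2 (0105.34.47, Narmark, 1,072 m², €79,338.72):
Base rate for 0105.34.47 is 22.5%.
Duty = €79,338.72 × 22.5% = €17,851.21.
Line 3 (2463.42.03, Narmark, 3,595 units, €691,210.65):
Base rate for 2463.42.03 is 28%.
2463.42.03 has an FTA preferential rate, but origin Narmark is not Durmark; base rate stands.
Additional duty on 2463.42.03 from Narmark: +34.5%. Applied ad valorem rate: 28% + 34.5% = 62.5%.
Duty = €691,210.65 × 62.5% = €432,006.66.
Line 4 (2252.52.87, Durmark, 929 kg, €70,213.82):
Base rate for 2252.52.87 is 10.5% + €1.52/kg.
Origin Durmark qualifies under the Solay–Durmark agreement and 2252.52.87 is covered: preferential rate Free applies instead.
Duty = €70,213.82 × 0% = €0.00.
Total = €437,805.48 + €17,851.21 + €432,006.66 + €0.00 = €887,663.35.

€887,663.35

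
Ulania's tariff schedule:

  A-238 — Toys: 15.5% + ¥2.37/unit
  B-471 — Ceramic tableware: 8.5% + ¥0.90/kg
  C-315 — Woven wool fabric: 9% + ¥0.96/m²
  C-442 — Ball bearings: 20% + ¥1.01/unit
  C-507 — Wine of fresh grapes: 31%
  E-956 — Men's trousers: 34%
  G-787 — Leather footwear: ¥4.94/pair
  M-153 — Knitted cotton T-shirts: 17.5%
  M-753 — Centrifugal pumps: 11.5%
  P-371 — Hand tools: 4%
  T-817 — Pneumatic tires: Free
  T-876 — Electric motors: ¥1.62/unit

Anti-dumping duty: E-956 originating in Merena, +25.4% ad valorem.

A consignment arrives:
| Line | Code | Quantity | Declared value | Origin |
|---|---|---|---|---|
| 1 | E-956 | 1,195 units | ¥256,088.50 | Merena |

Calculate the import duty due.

Line 1 (E-956, Merena, 1,195 units, ¥256,088.50):
Base rate for E-956 is 34%.
Additional duty on E-956 from Merena: +25.4%. Applied ad valorem rate: 34% + 25.4% = 59.4%.
Duty = ¥256,088.50 × 59.4% = ¥152,116.57.

¥152,116.57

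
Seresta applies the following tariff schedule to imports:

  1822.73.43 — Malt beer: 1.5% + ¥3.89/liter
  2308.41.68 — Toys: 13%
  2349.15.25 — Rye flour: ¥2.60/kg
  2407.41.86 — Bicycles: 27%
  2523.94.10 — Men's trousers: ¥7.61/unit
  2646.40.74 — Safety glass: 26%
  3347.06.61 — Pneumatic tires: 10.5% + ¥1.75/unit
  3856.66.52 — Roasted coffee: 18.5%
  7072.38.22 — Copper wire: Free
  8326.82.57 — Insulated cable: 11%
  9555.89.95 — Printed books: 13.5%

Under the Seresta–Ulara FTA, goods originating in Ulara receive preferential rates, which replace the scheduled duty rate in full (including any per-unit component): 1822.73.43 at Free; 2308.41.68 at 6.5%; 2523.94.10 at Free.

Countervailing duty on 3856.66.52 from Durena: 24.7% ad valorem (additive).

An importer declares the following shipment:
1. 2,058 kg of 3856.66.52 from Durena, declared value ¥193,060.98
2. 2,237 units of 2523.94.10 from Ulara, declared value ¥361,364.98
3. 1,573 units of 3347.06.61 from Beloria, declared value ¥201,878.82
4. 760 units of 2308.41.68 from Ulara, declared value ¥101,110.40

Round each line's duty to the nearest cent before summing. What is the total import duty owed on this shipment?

Line 1 (3856.66.52, Durena, 2,058 kg, ¥193,060.98):
Base rate for 3856.66.52 is 18.5%.
Additional duty on 3856.66.52 from Durena: +24.7%. Applied ad valorem rate: 18.5% + 24.7% = 43.2%.
Duty = ¥193,060.98 × 43.2% = ¥83,402.34.
Line 2 (2523.94.10, Ulara, 2,237 units, ¥361,364.98):
Base rate for 2523.94.10 is ¥7.61/unit.
Origin Ulara qualifies under the Seresta–Ulara agreement and 2523.94.10 is covered: preferential rate Free applies instead.
Duty = ¥361,364.98 × 0% = ¥0.00.
Line 3 (3347.06.61, Beloria, 1,573 units, ¥201,878.82):
Base rate for 3347.06.61 is 10.5% + ¥1.75/unit.
Duty = ¥201,878.82 × 10.5% + 1,573 × ¥1.75 = ¥23,950.03.
Line 4 (2308.41.68, Ulara, 760 units, ¥101,110.40):
Base rate for 2308.41.68 is 13%.
Origin Ulara qualifies under the Seresta–Ulara agreement and 2308.41.68 is covered: preferential rate 6.5% applies instead.
Duty = ¥101,110.40 × 6.5% = ¥6,572.18.
Total = ¥83,402.34 + ¥0.00 + ¥23,950.03 + ¥6,572.18 = ¥113,924.55.

¥113,924.55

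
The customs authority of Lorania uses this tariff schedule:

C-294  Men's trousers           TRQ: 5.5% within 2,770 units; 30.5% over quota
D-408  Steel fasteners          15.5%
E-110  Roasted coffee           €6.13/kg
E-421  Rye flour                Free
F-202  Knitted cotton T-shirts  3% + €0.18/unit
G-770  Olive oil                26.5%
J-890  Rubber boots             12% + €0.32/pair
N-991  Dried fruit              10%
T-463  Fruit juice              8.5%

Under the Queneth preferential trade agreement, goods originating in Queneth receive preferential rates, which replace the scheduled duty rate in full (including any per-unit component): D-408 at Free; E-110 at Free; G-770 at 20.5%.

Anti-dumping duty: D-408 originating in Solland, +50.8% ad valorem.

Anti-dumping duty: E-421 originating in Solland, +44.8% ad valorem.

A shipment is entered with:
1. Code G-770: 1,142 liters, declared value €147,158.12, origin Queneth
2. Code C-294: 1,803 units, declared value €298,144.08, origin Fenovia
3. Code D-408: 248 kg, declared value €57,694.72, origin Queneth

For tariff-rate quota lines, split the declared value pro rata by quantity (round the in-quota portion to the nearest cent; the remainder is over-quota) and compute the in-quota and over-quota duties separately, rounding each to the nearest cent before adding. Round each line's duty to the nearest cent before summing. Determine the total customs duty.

Line 1 (G-770, Queneth, 1,142 liters, €147,158.12):
Base rate for G-770 is 26.5%.
Origin Queneth qualifies under the Lorania–Queneth agreement and G-770 is covered: preferential rate 20.5% applies instead.
Duty = €147,158.12 × 20.5% = €30,167.41.
Line 2 (C-294, Fenovia, 1,803 units, €298,144.08):
Code C-294 is under a tariff-rate quota (threshold 2,770 units). Quantity 1,803 units is within the quota, so the in-quota rate 5.5% applies to the full value.
Duty = €298,144.08 × 5.5% = €16,397.92.
Line 3 (D-408, Queneth, 248 kg, €57,694.72):
Base rate for D-408 is 15.5%.
Origin Queneth qualifies under the Lorania–Queneth agreement and D-408 is covered: preferential rate Free applies instead.
The additional-duty order on D-408 targets Solland, not Queneth; it does not apply.
Duty = €57,694.72 × 0% = €0.00.
Total = €30,167.41 + €16,397.92 + €0.00 = €46,565.33.

€46,565.33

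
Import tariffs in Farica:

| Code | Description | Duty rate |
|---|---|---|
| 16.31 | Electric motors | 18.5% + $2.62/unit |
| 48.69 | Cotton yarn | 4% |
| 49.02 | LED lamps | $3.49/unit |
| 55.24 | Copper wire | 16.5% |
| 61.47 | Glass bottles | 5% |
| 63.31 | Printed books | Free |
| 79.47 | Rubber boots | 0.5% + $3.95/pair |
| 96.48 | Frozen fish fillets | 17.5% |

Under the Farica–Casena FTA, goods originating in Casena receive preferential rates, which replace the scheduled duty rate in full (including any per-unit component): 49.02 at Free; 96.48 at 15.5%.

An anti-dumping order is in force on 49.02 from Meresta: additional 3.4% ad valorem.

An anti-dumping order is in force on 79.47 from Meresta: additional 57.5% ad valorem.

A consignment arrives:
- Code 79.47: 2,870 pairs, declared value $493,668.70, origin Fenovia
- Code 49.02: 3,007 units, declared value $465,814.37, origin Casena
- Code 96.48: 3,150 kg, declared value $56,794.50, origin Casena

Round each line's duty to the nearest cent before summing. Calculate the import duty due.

Line 1 (79.47, Fenovia, 2,870 pairs, $493,668.70):
Base rate for 79.47 is 0.5% + $3.95/pair.
The additional-duty order on 79.47 targets Meresta, not Fenovia; it does not apply.
Duty = $493,668.70 × 0.5% + 2,870 × $3.95 = $13,804.84.
Line 2 (49.02, Casena, 3,007 units, $465,814.37):
Base rate for 49.02 is $3.49/unit.
Origin Casena qualifies under the Farica–Casena agreement and 49.02 is covered: preferential rate Free applies instead.
The additional-duty order on 49.02 targets Meresta, not Casena; it does not apply.
Duty = $465,814.37 × 0% = $0.00.
Line 3 (96.48, Casena, 3,150 kg, $56,794.50):
Base rate for 96.48 is 17.5%.
Origin Casena qualifies under the Farica–Casena agreement and 96.48 is covered: preferential rate 15.5% applies instead.
Duty = $56,794.50 × 15.5% = $8,803.15.
Total = $13,804.84 + $0.00 + $8,803.15 = $22,607.99.

$22,607.99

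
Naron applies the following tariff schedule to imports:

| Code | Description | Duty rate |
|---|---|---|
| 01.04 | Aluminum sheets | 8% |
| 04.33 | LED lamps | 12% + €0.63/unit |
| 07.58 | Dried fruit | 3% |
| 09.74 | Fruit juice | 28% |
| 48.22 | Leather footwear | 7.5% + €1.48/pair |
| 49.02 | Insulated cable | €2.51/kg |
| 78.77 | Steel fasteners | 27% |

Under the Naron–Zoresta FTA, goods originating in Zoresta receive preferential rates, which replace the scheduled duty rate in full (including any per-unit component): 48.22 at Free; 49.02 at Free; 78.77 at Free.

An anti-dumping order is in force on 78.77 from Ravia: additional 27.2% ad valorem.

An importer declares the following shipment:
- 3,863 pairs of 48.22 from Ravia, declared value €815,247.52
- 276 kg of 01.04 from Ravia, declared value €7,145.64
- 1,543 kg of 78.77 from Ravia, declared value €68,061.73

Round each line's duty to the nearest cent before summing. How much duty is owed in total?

Line 1 (48.22, Ravia, 3,863 pairs, €815,247.52):
Base rate for 48.22 is 7.5% + €1.48/pair.
48.22 has an FTA preferential rate, but origin Ravia is not Zoresta; base rate stands.
Duty = €815,247.52 × 7.5% + 3,863 × €1.48 = €66,860.80.
Line 2 (01.04, Ravia, 276 kg, €7,145.64):
Base rate for 01.04 is 8%.
Duty = €7,145.64 × 8% = €571.65.
Line 3 (78.77, Ravia, 1,543 kg, €68,061.73):
Base rate for 78.77 is 27%.
78.77 has an FTA preferential rate, but origin Ravia is not Zoresta; base rate stands.
Additional duty on 78.77 from Ravia: +27.2%. Applied ad valorem rate: 27% + 27.2% = 54.2%.
Duty = €68,061.73 × 54.2% = €36,889.46.
Total = €66,860.80 + €571.65 + €36,889.46 = €104,321.91.

€104,321.91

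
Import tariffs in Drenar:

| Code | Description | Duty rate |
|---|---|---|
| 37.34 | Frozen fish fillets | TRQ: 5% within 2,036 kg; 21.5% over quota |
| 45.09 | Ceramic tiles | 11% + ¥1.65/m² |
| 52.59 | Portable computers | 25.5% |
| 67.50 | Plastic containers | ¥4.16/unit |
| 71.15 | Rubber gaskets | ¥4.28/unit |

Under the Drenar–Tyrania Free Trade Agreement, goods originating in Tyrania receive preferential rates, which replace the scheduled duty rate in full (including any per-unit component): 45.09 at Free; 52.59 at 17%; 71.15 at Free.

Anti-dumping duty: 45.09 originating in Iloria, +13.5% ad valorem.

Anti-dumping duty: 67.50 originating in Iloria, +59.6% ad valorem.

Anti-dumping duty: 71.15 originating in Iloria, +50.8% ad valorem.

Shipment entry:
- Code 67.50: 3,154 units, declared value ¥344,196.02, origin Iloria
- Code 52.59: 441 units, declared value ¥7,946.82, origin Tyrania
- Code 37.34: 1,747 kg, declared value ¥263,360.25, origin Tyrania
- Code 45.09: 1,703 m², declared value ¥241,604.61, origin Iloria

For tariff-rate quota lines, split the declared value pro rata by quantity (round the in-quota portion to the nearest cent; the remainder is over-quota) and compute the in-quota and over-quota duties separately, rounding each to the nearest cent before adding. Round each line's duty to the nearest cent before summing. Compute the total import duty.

¥294,783.52

Line 1 (67.50, Iloria, 3,154 units, ¥344,196.02):
Base rate for 67.50 is ¥4.16/unit.
Additional duty on 67.50 from Iloria: +59.6% ad valorem. Applied ad valorem rate = 59.6%.
Duty = ¥344,196.02 × 59.6% + 3,154 × ¥4.16 = ¥218,261.47.
Line 2 (52.59, Tyrania, 441 units, ¥7,946.82):
Base rate for 52.59 is 25.5%.
Origin Tyrania qualifies under the Drenar–Tyrania agreement and 52.59 is covered: preferential rate 17% applies instead.
Duty = ¥7,946.82 × 17% = ¥1,350.96.
Line 3 (37.34, Tyrania, 1,747 kg, ¥263,360.25):
Code 37.34 is under a tariff-rate quota (threshold 2,036 kg). Quantity 1,747 kg is within the quota, so the in-quota rate 5% applies to the full value.
Duty = ¥263,360.25 × 5% = ¥13,168.01.
Line 4 (45.09, Iloria, 1,703 m², ¥241,604.61):
Base rate for 45.09 is 11% + ¥1.65/m².
45.09 has an FTA preferential rate, but origin Iloria is not Tyrania; base rate stands.
Additional duty on 45.09 from Iloria: +13.5%. Applied ad valorem rate: 11% + 13.5% = 24.5%.
Duty = ¥241,604.61 × 24.5% + 1,703 × ¥1.65 = ¥62,003.08.
Total = ¥218,261.47 + ¥1,350.96 + ¥13,168.01 + ¥62,003.08 = ¥294,783.52.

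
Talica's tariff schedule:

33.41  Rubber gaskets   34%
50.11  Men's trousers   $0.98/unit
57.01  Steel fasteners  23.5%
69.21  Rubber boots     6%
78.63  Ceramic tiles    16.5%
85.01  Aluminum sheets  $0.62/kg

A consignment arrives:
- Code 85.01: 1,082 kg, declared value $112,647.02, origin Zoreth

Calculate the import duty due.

Line 1 (85.01, Zoreth, 1,082 kg, $112,647.02):
Base rate for 85.01 is $0.62/kg.
Duty = 1,082 × $0.62 = $670.84.

$670.84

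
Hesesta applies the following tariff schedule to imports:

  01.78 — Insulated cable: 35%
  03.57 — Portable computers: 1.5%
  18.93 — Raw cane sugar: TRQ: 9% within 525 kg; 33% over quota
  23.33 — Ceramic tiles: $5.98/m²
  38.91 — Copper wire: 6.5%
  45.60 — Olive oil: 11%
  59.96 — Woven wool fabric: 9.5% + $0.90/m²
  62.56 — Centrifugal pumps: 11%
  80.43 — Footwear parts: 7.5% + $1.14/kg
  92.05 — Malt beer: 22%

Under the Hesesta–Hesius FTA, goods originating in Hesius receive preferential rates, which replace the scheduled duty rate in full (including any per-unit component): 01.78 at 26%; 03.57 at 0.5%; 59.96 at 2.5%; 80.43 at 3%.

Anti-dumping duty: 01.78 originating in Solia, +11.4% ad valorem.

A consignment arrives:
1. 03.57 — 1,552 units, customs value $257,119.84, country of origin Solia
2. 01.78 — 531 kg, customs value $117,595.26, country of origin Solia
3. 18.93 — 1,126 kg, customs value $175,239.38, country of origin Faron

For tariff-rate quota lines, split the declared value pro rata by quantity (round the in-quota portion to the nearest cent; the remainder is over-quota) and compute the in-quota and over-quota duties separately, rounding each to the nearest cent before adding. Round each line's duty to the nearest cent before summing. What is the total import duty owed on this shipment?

Line 1 (03.57, Solia, 1,552 units, $257,119.84):
Base rate for 03.57 is 1.5%.
03.57 has an FTA preferential rate, but origin Solia is not Hesius; base rate stands.
Duty = $257,119.84 × 1.5% = $3,856.80.
Line 2 (01.78, Solia, 531 kg, $117,595.26):
Base rate for 01.78 is 35%.
01.78 has an FTA preferential rate, but origin Solia is not Hesius; base rate stands.
Additional duty on 01.78 from Solia: +11.4%. Applied ad valorem rate: 35% + 11.4% = 46.4%.
Duty = $117,595.26 × 46.4% = $54,564.20.
Line 3 (18.93, Faron, 1,126 kg, $175,239.38):
Code 18.93 is under a tariff-rate quota (threshold 525 kg). In-quota: 525 kg at 9%; over-quota: 601 kg at 33%.
Pro-rata value split: in-quota = $175,239.38 × 525/1,126 = $81,705.75; over-quota = $175,239.38 − $81,705.75 = $93,533.63.
In-quota duty = $81,705.75 × 9% = $7,353.52. Over-quota duty = $93,533.63 × 33% = $30,866.10.
Line duty = $7,353.52 + $30,866.10 = $38,219.62.
Total = $3,856.80 + $54,564.20 + $38,219.62 = $96,640.62.

$96,640.62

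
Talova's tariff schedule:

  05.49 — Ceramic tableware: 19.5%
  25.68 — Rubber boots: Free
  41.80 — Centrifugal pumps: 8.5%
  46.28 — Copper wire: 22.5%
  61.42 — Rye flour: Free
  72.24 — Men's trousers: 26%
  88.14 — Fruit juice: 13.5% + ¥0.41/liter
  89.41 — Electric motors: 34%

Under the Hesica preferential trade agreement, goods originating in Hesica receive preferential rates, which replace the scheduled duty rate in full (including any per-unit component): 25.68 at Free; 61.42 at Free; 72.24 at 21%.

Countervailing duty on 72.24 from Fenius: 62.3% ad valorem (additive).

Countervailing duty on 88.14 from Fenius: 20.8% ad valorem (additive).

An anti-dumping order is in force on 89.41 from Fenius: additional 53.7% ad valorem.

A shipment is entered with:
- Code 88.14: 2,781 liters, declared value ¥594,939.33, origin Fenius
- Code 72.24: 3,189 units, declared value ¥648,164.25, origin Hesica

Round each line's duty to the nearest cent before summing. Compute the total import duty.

¥341,318.89

Line 1 (88.14, Fenius, 2,781 liters, ¥594,939.33):
Base rate for 88.14 is 13.5% + ¥0.41/liter.
Additional duty on 88.14 from Fenius: +20.8%. Applied ad valorem rate: 13.5% + 20.8% = 34.3%.
Duty = ¥594,939.33 × 34.3% + 2,781 × ¥0.41 = ¥205,204.40.
Line 2 (72.24, Hesica, 3,189 units, ¥648,164.25):
Base rate for 72.24 is 26%.
Origin Hesica qualifies under the Talova–Hesica agreement and 72.24 is covered: preferential rate 21% applies instead.
The additional-duty order on 72.24 targets Fenius, not Hesica; it does not apply.
Duty = ¥648,164.25 × 21% = ¥136,114.49.
Total = ¥205,204.40 + ¥136,114.49 = ¥341,318.89.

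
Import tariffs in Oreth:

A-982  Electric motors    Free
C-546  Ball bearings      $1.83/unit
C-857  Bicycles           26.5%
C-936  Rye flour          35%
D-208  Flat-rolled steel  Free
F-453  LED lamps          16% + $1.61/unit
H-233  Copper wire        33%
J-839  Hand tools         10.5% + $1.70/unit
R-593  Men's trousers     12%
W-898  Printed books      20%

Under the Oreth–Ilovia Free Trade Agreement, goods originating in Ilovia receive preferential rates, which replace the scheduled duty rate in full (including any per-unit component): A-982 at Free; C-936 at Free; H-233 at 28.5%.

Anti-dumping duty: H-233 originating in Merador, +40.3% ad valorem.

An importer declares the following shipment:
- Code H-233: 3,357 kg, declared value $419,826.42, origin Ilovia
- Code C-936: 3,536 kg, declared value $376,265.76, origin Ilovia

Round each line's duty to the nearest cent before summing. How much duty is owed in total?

$119,650.53

Line 1 (H-233, Ilovia, 3,357 kg, $419,826.42):
Base rate for H-233 is 33%.
Origin Ilovia qualifies under the Oreth–Ilovia agreement and H-233 is covered: preferential rate 28.5% applies instead.
The additional-duty order on H-233 targets Merador, not Ilovia; it does not apply.
Duty = $419,826.42 × 28.5% = $119,650.53.
Line 2 (C-936, Ilovia, 3,536 kg, $376,265.76):
Base rate for C-936 is 35%.
Origin Ilovia qualifies under the Oreth–Ilovia agreement and C-936 is covered: preferential rate Free applies instead.
Duty = $376,265.76 × 0% = $0.00.
Total = $119,650.53 + $0.00 = $119,650.53.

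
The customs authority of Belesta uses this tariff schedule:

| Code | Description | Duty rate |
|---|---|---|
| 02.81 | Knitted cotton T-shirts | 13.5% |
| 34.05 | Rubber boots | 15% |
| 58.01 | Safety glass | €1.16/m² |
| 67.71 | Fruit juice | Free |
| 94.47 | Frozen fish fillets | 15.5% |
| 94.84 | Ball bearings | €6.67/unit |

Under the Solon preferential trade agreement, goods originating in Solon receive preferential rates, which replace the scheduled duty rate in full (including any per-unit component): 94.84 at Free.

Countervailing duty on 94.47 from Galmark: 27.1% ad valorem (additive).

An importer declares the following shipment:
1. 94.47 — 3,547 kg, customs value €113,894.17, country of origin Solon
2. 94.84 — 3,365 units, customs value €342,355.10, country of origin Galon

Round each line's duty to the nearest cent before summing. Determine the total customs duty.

€40,098.15

Line 1 (94.47, Solon, 3,547 kg, €113,894.17):
Base rate for 94.47 is 15.5%.
Origin Solon is the FTA partner but 94.47 is not on the preference list; base rate stands.
The additional-duty order on 94.47 targets Galmark, not Solon; it does not apply.
Duty = €113,894.17 × 15.5% = €17,653.60.
Line 2 (94.84, Galon, 3,365 units, €342,355.10):
Base rate for 94.84 is €6.67/unit.
94.84 has an FTA preferential rate, but origin Galon is not Solon; base rate stands.
Duty = 3,365 × €6.67 = €22,444.55.
Total = €17,653.60 + €22,444.55 = €40,098.15.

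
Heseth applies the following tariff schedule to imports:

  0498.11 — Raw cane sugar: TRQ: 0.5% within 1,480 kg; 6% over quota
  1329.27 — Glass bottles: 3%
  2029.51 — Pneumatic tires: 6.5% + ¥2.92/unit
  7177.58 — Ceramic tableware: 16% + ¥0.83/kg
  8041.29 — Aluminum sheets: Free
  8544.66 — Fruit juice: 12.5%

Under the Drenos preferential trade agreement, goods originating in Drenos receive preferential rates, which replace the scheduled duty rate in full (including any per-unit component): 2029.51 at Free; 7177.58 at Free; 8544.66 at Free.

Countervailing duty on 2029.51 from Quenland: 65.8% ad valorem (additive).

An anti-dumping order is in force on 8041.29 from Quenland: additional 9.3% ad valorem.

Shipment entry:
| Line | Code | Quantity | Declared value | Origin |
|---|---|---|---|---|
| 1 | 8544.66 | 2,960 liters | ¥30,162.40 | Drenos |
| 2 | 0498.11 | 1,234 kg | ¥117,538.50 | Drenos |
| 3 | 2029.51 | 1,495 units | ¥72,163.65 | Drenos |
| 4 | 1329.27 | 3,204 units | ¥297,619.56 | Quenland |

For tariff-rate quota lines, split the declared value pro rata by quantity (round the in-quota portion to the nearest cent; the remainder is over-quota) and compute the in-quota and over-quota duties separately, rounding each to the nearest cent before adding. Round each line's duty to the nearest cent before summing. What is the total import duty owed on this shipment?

¥9,516.28

Line 1 (8544.66, Drenos, 2,960 liters, ¥30,162.40):
Base rate for 8544.66 is 12.5%.
Origin Drenos qualifies under the Heseth–Drenos agreement and 8544.66 is covered: preferential rate Free applies instead.
Duty = ¥30,162.40 × 0% = ¥0.00.
Line 2 (0498.11, Drenos, 1,234 kg, ¥117,538.50):
Code 0498.11 is under a tariff-rate quota (threshold 1,480 kg). Quantity 1,234 kg is within the quota, so the in-quota rate 0.5% applies to the full value.
Duty = ¥117,538.50 × 0.5% = ¥587.69.
Line 3 (2029.51, Drenos, 1,495 units, ¥72,163.65):
Base rate for 2029.51 is 6.5% + ¥2.92/unit.
Origin Drenos qualifies under the Heseth–Drenos agreement and 2029.51 is covered: preferential rate Free applies instead.
The additional-duty order on 2029.51 targets Quenland, not Drenos; it does not apply.
Duty = ¥72,163.65 × 0% = ¥0.00.
Line 4 (1329.27, Quenland, 3,204 units, ¥297,619.56):
Base rate for 1329.27 is 3%.
Duty = ¥297,619.56 × 3% = ¥8,928.59.
Total = ¥0.00 + ¥587.69 + ¥0.00 + ¥8,928.59 = ¥9,516.28.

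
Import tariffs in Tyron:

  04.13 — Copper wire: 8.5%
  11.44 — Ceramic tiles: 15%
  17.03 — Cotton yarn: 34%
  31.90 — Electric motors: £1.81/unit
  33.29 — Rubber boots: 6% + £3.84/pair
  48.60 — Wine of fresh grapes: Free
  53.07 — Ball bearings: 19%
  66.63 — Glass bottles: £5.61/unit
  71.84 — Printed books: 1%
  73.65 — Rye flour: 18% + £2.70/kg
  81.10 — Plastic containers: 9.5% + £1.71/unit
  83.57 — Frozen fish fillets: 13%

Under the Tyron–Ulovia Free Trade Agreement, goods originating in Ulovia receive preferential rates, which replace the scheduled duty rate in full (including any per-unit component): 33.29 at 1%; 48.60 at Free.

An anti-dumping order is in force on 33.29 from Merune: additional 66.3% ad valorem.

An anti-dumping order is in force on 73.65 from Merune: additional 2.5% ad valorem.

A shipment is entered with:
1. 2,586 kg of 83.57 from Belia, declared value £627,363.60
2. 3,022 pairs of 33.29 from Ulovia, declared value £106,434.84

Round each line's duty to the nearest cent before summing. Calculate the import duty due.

Line 1 (83.57, Belia, 2,586 kg, £627,363.60):
Base rate for 83.57 is 13%.
Duty = £627,363.60 × 13% = £81,557.27.
Line 2 (33.29, Ulovia, 3,022 pairs, £106,434.84):
Base rate for 33.29 is 6% + £3.84/pair.
Origin Ulovia qualifies under the Tyron–Ulovia agreement and 33.29 is covered: preferential rate 1% applies instead.
The additional-duty order on 33.29 targets Merune, not Ulovia; it does not apply.
Duty = £106,434.84 × 1% = £1,064.35.
Total = £81,557.27 + £1,064.35 = £82,621.62.

£82,621.62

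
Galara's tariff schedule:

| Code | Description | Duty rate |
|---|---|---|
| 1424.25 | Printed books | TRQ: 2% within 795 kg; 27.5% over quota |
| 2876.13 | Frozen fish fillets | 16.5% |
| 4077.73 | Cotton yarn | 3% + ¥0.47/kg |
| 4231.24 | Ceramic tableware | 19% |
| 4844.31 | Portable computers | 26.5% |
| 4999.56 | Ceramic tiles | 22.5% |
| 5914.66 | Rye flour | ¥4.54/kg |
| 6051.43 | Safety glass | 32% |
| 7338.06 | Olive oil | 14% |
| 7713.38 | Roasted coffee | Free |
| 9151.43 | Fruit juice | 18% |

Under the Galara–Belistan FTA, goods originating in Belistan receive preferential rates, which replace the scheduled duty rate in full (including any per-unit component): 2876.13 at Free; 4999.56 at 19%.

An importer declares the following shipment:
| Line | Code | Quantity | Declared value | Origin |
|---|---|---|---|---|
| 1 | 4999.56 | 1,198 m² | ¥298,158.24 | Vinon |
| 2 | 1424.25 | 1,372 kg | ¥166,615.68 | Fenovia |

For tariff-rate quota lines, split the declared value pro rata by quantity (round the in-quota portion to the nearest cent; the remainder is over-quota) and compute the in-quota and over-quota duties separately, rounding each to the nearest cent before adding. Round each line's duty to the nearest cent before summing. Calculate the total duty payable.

¥88,285.99

Line 1 (4999.56, Vinon, 1,198 m², ¥298,158.24):
Base rate for 4999.56 is 22.5%.
4999.56 has an FTA preferential rate, but origin Vinon is not Belistan; base rate stands.
Duty = ¥298,158.24 × 22.5% = ¥67,085.60.
Line 2 (1424.25, Fenovia, 1,372 kg, ¥166,615.68):
Code 1424.25 is under a tariff-rate quota (threshold 795 kg). In-quota: 795 kg at 2%; over-quota: 577 kg at 27.5%.
Pro-rata value split: in-quota = ¥166,615.68 × 795/1,372 = ¥96,544.80; over-quota = ¥166,615.68 − ¥96,544.80 = ¥70,070.88.
In-quota duty = ¥96,544.80 × 2% = ¥1,930.90. Over-quota duty = ¥70,070.88 × 27.5% = ¥19,269.49.
Line duty = ¥1,930.90 + ¥19,269.49 = ¥21,200.39.
Total = ¥67,085.60 + ¥21,200.39 = ¥88,285.99.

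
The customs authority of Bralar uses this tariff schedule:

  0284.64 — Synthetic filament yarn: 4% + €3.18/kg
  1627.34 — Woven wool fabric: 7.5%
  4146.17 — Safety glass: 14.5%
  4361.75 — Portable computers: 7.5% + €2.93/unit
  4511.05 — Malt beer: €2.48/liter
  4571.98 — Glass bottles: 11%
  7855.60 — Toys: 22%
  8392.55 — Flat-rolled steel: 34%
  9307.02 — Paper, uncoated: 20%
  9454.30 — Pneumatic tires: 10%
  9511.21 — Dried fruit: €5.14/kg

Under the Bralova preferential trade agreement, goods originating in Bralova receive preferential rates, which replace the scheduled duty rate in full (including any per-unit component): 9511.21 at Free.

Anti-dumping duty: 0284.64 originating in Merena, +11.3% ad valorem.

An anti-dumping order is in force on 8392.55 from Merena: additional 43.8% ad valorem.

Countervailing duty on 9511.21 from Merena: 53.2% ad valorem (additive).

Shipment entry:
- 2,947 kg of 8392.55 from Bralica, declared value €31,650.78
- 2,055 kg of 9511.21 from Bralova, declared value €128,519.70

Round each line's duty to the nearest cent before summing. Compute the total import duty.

Line 1 (8392.55, Bralica, 2,947 kg, €31,650.78):
Base rate for 8392.55 is 34%.
The additional-duty order on 8392.55 targets Merena, not Bralica; it does not apply.
Duty = €31,650.78 × 34% = €10,761.27.
Line 2 (9511.21, Bralova, 2,055 kg, €128,519.70):
Base rate for 9511.21 is €5.14/kg.
Origin Bralova qualifies under the Bralar–Bralova agreement and 9511.21 is covered: preferential rate Free applies instead.
The additional-duty order on 9511.21 targets Merena, not Bralova; it does not apply.
Duty = €128,519.70 × 0% = €0.00.
Total = €10,761.27 + €0.00 = €10,761.27.

€10,761.27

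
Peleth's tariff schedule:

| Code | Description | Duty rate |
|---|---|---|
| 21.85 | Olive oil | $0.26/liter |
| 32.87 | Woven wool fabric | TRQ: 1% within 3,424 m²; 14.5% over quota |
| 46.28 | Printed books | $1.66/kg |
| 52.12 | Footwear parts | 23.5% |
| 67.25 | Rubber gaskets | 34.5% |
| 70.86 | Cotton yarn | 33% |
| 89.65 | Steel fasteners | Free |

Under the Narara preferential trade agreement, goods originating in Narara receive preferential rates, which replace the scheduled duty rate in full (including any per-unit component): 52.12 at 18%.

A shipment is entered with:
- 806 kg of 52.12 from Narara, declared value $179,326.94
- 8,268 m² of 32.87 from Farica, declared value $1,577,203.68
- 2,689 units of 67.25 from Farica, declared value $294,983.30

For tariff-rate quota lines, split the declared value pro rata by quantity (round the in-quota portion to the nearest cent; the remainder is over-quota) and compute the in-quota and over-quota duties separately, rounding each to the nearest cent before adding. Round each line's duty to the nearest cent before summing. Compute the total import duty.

Line 1 (52.12, Narara, 806 kg, $179,326.94):
Base rate for 52.12 is 23.5%.
Origin Narara qualifies under the Peleth–Narara agreement and 52.12 is covered: preferential rate 18% applies instead.
Duty = $179,326.94 × 18% = $32,278.85.
Line 2 (32.87, Farica, 8,268 m², $1,577,203.68):
Code 32.87 is under a tariff-rate quota (threshold 3,424 m²). In-quota: 3,424 m² at 1%; over-quota: 4,844 m² at 14.5%.
Pro-rata value split: in-quota = $1,577,203.68 × 3,424/8,268 = $653,162.24; over-quota = $1,577,203.68 − $653,162.24 = $924,041.44.
In-quota duty = $653,162.24 × 1% = $6,531.62. Over-quota duty = $924,041.44 × 14.5% = $133,986.01.
Line duty = $6,531.62 + $133,986.01 = $140,517.63.
Line 3 (67.25, Farica, 2,689 units, $294,983.30):
Base rate for 67.25 is 34.5%.
Duty = $294,983.30 × 34.5% = $101,769.24.
Total = $32,278.85 + $140,517.63 + $101,769.24 = $274,565.72.

$274,565.72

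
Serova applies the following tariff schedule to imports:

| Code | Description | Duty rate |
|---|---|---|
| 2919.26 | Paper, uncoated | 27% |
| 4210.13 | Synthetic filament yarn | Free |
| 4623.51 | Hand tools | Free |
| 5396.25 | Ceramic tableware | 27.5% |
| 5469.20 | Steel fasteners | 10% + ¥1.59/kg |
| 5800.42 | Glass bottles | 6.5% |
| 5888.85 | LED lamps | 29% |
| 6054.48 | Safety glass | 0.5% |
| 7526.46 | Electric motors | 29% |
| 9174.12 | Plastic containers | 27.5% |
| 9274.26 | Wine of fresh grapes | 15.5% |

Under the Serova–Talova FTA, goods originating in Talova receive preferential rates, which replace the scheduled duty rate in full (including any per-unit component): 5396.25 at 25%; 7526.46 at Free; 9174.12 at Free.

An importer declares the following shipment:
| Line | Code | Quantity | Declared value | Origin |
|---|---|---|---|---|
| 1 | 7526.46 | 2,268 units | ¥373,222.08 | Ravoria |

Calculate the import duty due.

¥108,234.40

Line 1 (7526.46, Ravoria, 2,268 units, ¥373,222.08):
Base rate for 7526.46 is 29%.
7526.46 has an FTA preferential rate, but origin Ravoria is not Talova; base rate stands.
Duty = ¥373,222.08 × 29% = ¥108,234.40.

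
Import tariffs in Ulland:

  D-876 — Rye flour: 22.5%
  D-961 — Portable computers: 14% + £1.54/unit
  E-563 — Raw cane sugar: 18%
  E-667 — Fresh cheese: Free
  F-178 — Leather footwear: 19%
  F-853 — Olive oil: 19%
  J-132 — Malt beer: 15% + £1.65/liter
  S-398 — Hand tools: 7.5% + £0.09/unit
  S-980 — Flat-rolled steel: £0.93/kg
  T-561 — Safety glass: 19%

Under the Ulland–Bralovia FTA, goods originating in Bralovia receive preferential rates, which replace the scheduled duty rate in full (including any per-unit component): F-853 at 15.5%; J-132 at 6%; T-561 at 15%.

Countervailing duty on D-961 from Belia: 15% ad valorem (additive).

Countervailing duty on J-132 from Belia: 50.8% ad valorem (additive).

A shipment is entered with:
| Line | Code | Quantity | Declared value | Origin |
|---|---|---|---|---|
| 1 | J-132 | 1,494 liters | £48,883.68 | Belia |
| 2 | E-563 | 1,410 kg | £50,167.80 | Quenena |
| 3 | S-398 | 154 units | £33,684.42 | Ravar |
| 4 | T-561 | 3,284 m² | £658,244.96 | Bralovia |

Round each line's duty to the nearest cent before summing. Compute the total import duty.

Line 1 (J-132, Belia, 1,494 liters, £48,883.68):
Base rate for J-132 is 15% + £1.65/liter.
J-132 has an FTA preferential rate, but origin Belia is not Bralovia; base rate stands.
Additional duty on J-132 from Belia: +50.8%. Applied ad valorem rate: 15% + 50.8% = 65.8%.
Duty = £48,883.68 × 65.8% + 1,494 × £1.65 = £34,630.56.
Line 2 (E-563, Quenena, 1,410 kg, £50,167.80):
Base rate for E-563 is 18%.
Duty = £50,167.80 × 18% = £9,030.20.
Line 3 (S-398, Ravar, 154 units, £33,684.42):
Base rate for S-398 is 7.5% + £0.09/unit.
Duty = £33,684.42 × 7.5% + 154 × £0.09 = £2,540.19.
Line 4 (T-561, Bralovia, 3,284 m², £658,244.96):
Base rate for T-561 is 19%.
Origin Bralovia qualifies under the Ulland–Bralovia agreement and T-561 is covered: preferential rate 15% applies instead.
Duty = £658,244.96 × 15% = £98,736.74.
Total = £34,630.56 + £9,030.20 + £2,540.19 + £98,736.74 = £144,937.69.

£144,937.69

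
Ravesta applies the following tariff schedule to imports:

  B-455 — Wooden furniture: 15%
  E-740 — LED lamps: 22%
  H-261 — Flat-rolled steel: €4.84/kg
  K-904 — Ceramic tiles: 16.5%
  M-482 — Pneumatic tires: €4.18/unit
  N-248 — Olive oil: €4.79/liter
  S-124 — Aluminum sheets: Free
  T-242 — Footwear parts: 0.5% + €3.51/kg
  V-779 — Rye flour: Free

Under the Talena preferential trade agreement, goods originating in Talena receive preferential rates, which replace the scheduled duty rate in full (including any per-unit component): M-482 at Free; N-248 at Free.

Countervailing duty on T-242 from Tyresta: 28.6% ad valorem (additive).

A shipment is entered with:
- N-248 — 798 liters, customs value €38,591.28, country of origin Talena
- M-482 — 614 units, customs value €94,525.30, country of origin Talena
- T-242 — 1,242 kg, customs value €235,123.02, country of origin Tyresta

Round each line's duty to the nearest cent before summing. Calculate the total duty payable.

Line 1 (N-248, Talena, 798 liters, €38,591.28):
Base rate for N-248 is €4.79/liter.
Origin Talena qualifies under the Ravesta–Talena agreement and N-248 is covered: preferential rate Free applies instead.
Duty = €38,591.28 × 0% = €0.00.
Line 2 (M-482, Talena, 614 units, €94,525.30):
Base rate for M-482 is €4.18/unit.
Origin Talena qualifies under the Ravesta–Talena agreement and M-482 is covered: preferential rate Free applies instead.
Duty = €94,525.30 × 0% = €0.00.
Line 3 (T-242, Tyresta, 1,242 kg, €235,123.02):
Base rate for T-242 is 0.5% + €3.51/kg.
Additional duty on T-242 from Tyresta: +28.6%. Applied ad valorem rate: 0.5% + 28.6% = 29.1%.
Duty = €235,123.02 × 29.1% + 1,242 × €3.51 = €72,780.22.
Total = €0.00 + €0.00 + €72,780.22 = €72,780.22.

€72,780.22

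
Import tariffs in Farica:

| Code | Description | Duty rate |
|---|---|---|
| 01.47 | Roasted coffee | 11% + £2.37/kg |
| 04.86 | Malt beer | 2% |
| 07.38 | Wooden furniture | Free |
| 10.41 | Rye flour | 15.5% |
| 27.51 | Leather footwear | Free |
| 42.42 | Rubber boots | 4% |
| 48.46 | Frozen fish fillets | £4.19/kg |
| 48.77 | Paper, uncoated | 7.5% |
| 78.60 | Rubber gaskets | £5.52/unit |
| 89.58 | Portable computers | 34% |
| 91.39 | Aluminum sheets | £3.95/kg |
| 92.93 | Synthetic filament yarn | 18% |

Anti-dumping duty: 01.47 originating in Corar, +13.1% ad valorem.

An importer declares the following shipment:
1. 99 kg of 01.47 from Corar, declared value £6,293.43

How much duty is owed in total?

£1,751.35

Line 1 (01.47, Corar, 99 kg, £6,293.43):
Base rate for 01.47 is 11% + £2.37/kg.
Additional duty on 01.47 from Corar: +13.1%. Applied ad valorem rate: 11% + 13.1% = 24.1%.
Duty = £6,293.43 × 24.1% + 99 × £2.37 = £1,751.35.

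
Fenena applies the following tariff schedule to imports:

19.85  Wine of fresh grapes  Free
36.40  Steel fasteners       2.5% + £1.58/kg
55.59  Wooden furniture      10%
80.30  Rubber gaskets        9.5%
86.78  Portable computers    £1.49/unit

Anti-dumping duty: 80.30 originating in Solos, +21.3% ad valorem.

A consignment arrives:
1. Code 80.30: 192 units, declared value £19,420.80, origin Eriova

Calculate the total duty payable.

£1,844.98

Line 1 (80.30, Eriova, 192 units, £19,420.80):
Base rate for 80.30 is 9.5%.
The additional-duty order on 80.30 targets Solos, not Eriova; it does not apply.
Duty = £19,420.80 × 9.5% = £1,844.98.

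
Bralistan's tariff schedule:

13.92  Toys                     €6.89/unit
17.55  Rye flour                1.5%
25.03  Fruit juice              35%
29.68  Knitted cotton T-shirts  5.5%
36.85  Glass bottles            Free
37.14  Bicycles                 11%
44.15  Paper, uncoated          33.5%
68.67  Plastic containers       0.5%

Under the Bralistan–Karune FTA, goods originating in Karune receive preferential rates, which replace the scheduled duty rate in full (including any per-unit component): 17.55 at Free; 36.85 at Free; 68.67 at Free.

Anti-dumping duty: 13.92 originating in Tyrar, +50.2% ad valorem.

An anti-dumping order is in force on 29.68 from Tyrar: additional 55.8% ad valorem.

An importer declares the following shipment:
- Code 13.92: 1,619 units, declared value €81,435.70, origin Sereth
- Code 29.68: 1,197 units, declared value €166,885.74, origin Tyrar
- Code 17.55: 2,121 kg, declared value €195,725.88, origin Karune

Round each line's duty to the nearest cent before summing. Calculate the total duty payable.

€113,455.87

Line 1 (13.92, Sereth, 1,619 units, €81,435.70):
Base rate for 13.92 is €6.89/unit.
The additional-duty order on 13.92 targets Tyrar, not Sereth; it does not apply.
Duty = 1,619 × €6.89 = €11,154.91.
Line 2 (29.68, Tyrar, 1,197 units, €166,885.74):
Base rate for 29.68 is 5.5%.
Additional duty on 29.68 from Tyrar: +55.8%. Applied ad valorem rate: 5.5% + 55.8% = 61.3%.
Duty = €166,885.74 × 61.3% = €102,300.96.
Line 3 (17.55, Karune, 2,121 kg, €195,725.88):
Base rate for 17.55 is 1.5%.
Origin Karune qualifies under the Bralistan–Karune agreement and 17.55 is covered: preferential rate Free applies instead.
Duty = €195,725.88 × 0% = €0.00.
Total = €11,154.91 + €102,300.96 + €0.00 = €113,455.87.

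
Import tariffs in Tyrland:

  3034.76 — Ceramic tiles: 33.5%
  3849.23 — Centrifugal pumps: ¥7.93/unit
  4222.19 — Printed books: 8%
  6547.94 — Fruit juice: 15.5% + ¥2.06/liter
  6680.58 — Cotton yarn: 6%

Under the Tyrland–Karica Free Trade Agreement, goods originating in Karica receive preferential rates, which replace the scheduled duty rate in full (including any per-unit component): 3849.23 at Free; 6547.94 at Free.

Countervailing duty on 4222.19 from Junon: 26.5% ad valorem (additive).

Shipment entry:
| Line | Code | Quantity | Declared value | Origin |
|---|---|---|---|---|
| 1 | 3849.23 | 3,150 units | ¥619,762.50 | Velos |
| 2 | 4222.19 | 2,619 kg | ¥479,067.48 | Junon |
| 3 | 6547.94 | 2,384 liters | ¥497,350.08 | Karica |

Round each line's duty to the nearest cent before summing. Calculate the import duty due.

Line 1 (3849.23, Velos, 3,150 units, ¥619,762.50):
Base rate for 3849.23 is ¥7.93/unit.
3849.23 has an FTA preferential rate, but origin Velos is not Karica; base rate stands.
Duty = 3,150 × ¥7.93 = ¥24,979.50.
Line 2 (4222.19, Junon, 2,619 kg, ¥479,067.48):
Base rate for 4222.19 is 8%.
Additional duty on 4222.19 from Junon: +26.5%. Applied ad valorem rate: 8% + 26.5% = 34.5%.
Duty = ¥479,067.48 × 34.5% = ¥165,278.28.
Line 3 (6547.94, Karica, 2,384 liters, ¥497,350.08):
Base rate for 6547.94 is 15.5% + ¥2.06/liter.
Origin Karica qualifies under the Tyrland–Karica agreement and 6547.94 is covered: preferential rate Free applies instead.
Duty = ¥497,350.08 × 0% = ¥0.00.
Total = ¥24,979.50 + ¥165,278.28 + ¥0.00 = ¥190,257.78.

¥190,257.78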